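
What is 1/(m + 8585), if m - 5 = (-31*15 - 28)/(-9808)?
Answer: 9808/84251213 ≈ 0.00011641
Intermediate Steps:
m = 49533/9808 (m = 5 + (-31*15 - 28)/(-9808) = 5 + (-465 - 28)*(-1/9808) = 5 - 493*(-1/9808) = 5 + 493/9808 = 49533/9808 ≈ 5.0503)
1/(m + 8585) = 1/(49533/9808 + 8585) = 1/(84251213/9808) = 9808/84251213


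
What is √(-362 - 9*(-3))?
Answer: I*√335 ≈ 18.303*I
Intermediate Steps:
√(-362 - 9*(-3)) = √(-362 + 27) = √(-335) = I*√335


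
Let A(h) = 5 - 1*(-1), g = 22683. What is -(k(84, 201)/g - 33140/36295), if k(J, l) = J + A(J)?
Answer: 49896538/54885299 ≈ 0.90911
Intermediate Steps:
A(h) = 6 (A(h) = 5 + 1 = 6)
k(J, l) = 6 + J (k(J, l) = J + 6 = 6 + J)
-(k(84, 201)/g - 33140/36295) = -((6 + 84)/22683 - 33140/36295) = -(90*(1/22683) - 33140*1/36295) = -(30/7561 - 6628/7259) = -1*(-49896538/54885299) = 49896538/54885299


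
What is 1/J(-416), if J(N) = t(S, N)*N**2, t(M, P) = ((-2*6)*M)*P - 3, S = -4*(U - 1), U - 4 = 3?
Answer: -1/20734012416 ≈ -4.8230e-11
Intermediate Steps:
U = 7 (U = 4 + 3 = 7)
S = -24 (S = -4*(7 - 1) = -4*6 = -24)
t(M, P) = -3 - 12*M*P (t(M, P) = (-12*M)*P - 3 = -12*M*P - 3 = -3 - 12*M*P)
J(N) = N**2*(-3 + 288*N) (J(N) = (-3 - 12*(-24)*N)*N**2 = (-3 + 288*N)*N**2 = N**2*(-3 + 288*N))
1/J(-416) = 1/((-416)**2*(-3 + 288*(-416))) = 1/(173056*(-3 - 119808)) = 1/(173056*(-119811)) = 1/(-20734012416) = -1/20734012416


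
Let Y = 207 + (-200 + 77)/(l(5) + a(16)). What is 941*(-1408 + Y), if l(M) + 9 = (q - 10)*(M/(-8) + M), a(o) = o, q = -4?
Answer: -244777625/217 ≈ -1.1280e+6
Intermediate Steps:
l(M) = -9 - 49*M/4 (l(M) = -9 + (-4 - 10)*(M/(-8) + M) = -9 - 14*(M*(-⅛) + M) = -9 - 14*(-M/8 + M) = -9 - 49*M/4)
Y = 45411/217 (Y = 207 + (-200 + 77)/((-9 - 49/4*5) + 16) = 207 - 123/((-9 - 245/4) + 16) = 207 - 123/(-281/4 + 16) = 207 - 123/(-217/4) = 207 - 123*(-4/217) = 207 + 492/217 = 45411/217 ≈ 209.27)
941*(-1408 + Y) = 941*(-1408 + 45411/217) = 941*(-260125/217) = -244777625/217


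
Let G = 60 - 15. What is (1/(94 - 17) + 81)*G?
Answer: 280710/77 ≈ 3645.6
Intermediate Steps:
G = 45
(1/(94 - 17) + 81)*G = (1/(94 - 17) + 81)*45 = (1/77 + 81)*45 = (6238/77)*45 = 280710/77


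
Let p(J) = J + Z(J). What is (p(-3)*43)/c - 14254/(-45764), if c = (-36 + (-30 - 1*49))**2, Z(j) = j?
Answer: 88351019/302614450 ≈ 0.29196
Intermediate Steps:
p(J) = 2*J (p(J) = J + J = 2*J)
c = 13225 (c = (-36 + (-30 - 49))**2 = (-36 - 79)**2 = (-115)**2 = 13225)
(p(-3)*43)/c - 14254/(-45764) = ((2*(-3))*43)/13225 - 14254/(-45764) = -6*43*(1/13225) - 14254*(-1/45764) = -258*1/13225 + 7127/22882 = -258/13225 + 7127/22882 = 88351019/302614450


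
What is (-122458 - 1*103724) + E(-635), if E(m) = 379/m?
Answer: -143625949/635 ≈ -2.2618e+5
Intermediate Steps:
(-122458 - 1*103724) + E(-635) = (-122458 - 1*103724) + 379/(-635) = (-122458 - 103724) + 379*(-1/635) = -226182 - 379/635 = -143625949/635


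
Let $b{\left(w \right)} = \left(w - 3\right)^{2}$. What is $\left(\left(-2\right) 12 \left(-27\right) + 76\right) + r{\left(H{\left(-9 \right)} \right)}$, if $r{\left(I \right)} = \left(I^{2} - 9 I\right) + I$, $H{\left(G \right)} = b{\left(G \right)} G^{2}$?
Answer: $135956308$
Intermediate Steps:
$b{\left(w \right)} = \left(-3 + w\right)^{2}$
$H{\left(G \right)} = G^{2} \left(-3 + G\right)^{2}$ ($H{\left(G \right)} = \left(-3 + G\right)^{2} G^{2} = G^{2} \left(-3 + G\right)^{2}$)
$r{\left(I \right)} = I^{2} - 8 I$
$\left(\left(-2\right) 12 \left(-27\right) + 76\right) + r{\left(H{\left(-9 \right)} \right)} = \left(\left(-2\right) 12 \left(-27\right) + 76\right) + \left(-9\right)^{2} \left(-3 - 9\right)^{2} \left(-8 + \left(-9\right)^{2} \left(-3 - 9\right)^{2}\right) = \left(\left(-24\right) \left(-27\right) + 76\right) + 81 \left(-12\right)^{2} \left(-8 + 81 \left(-12\right)^{2}\right) = \left(648 + 76\right) + 81 \cdot 144 \left(-8 + 81 \cdot 144\right) = 724 + 11664 \left(-8 + 11664\right) = 724 + 11664 \cdot 11656 = 724 + 135955584 = 135956308$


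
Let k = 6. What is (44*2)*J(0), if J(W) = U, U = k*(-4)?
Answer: -2112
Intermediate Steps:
U = -24 (U = 6*(-4) = -24)
J(W) = -24
(44*2)*J(0) = (44*2)*(-24) = 88*(-24) = -2112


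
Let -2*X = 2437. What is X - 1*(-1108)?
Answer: -221/2 ≈ -110.50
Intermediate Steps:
X = -2437/2 (X = -1/2*2437 = -2437/2 ≈ -1218.5)
X - 1*(-1108) = -2437/2 - 1*(-1108) = -2437/2 + 1108 = -221/2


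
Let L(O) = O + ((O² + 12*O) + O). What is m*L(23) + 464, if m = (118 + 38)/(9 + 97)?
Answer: 90970/53 ≈ 1716.4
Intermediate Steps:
L(O) = O² + 14*O (L(O) = O + (O² + 13*O) = O² + 14*O)
m = 78/53 (m = 156/106 = 156*(1/106) = 78/53 ≈ 1.4717)
m*L(23) + 464 = 78*(23*(14 + 23))/53 + 464 = 78*(23*37)/53 + 464 = (78/53)*851 + 464 = 66378/53 + 464 = 90970/53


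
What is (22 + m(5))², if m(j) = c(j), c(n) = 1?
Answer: 529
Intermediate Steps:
m(j) = 1
(22 + m(5))² = (22 + 1)² = 23² = 529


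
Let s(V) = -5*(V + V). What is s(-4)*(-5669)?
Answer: -226760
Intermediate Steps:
s(V) = -10*V
s(-4)*(-5669) = -10*(-4)*(-5669) = 40*(-5669) = -226760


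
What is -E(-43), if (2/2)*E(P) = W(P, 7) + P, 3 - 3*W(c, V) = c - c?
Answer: 42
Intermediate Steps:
W(c, V) = 1 (W(c, V) = 1 - (c - c)/3 = 1 - ⅓*0 = 1 + 0 = 1)
E(P) = 1 + P
-E(-43) = -(1 - 43) = -1*(-42) = 42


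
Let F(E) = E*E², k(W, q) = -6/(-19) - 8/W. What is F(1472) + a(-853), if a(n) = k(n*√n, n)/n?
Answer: 51692324519930/16207 + 8*I*√853/620650477 ≈ 3.1895e+9 + 3.7646e-7*I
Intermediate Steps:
k(W, q) = 6/19 - 8/W (k(W, q) = -6*(-1/19) - 8/W = 6/19 - 8/W)
a(n) = (6/19 - 8/n^(3/2))/n
F(E) = E³
F(1472) + a(-853) = 1472³ + (-(-8)*I*√853/620650477 + (6/19)/(-853)) = 3189506048 + (-(-8)*I*√853/620650477 + (6/19)*(-1/853)) = 3189506048 + (8*I*√853/620650477 - 6/16207) = 3189506048 + (-6/16207 + 8*I*√853/620650477) = 51692324519930/16207 + 8*I*√853/620650477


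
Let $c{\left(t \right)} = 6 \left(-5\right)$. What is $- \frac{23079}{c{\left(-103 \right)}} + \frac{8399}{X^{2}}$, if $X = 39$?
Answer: $\frac{11785043}{15210} \approx 774.82$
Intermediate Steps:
$c{\left(t \right)} = -30$
$- \frac{23079}{c{\left(-103 \right)}} + \frac{8399}{X^{2}} = - \frac{23079}{-30} + \frac{8399}{39^{2}} = \left(-23079\right) \left(- \frac{1}{30}\right) + \frac{8399}{1521} = \frac{7693}{10} + 8399 \cdot \frac{1}{1521} = \frac{7693}{10} + \frac{8399}{1521} = \frac{11785043}{15210}$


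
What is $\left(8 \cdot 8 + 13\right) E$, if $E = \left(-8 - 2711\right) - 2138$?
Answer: $-373989$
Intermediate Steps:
$E = -4857$ ($E = -2719 - 2138 = -4857$)
$\left(8 \cdot 8 + 13\right) E = \left(8 \cdot 8 + 13\right) \left(-4857\right) = \left(64 + 13\right) \left(-4857\right) = 77 \left(-4857\right) = -373989$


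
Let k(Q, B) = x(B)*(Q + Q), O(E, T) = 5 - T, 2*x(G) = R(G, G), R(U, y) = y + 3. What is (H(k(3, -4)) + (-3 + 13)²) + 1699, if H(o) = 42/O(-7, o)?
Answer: 7217/4 ≈ 1804.3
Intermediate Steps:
R(U, y) = 3 + y
x(G) = 3/2 + G/2 (x(G) = (3 + G)/2 = 3/2 + G/2)
k(Q, B) = 2*Q*(3/2 + B/2) (k(Q, B) = (3/2 + B/2)*(Q + Q) = (3/2 + B/2)*(2*Q) = 2*Q*(3/2 + B/2))
H(o) = 42/(5 - o)
(H(k(3, -4)) + (-3 + 13)²) + 1699 = (-42/(-5 + 3*(3 - 4)) + (-3 + 13)²) + 1699 = (-42/(-5 + 3*(-1)) + 10²) + 1699 = (-42/(-5 - 3) + 100) + 1699 = (-42/(-8) + 100) + 1699 = (-42*(-⅛) + 100) + 1699 = (21/4 + 100) + 1699 = 421/4 + 1699 = 7217/4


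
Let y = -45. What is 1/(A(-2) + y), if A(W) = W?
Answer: -1/47 ≈ -0.021277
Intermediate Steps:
1/(A(-2) + y) = 1/(-2 - 45) = 1/(-47) = -1/47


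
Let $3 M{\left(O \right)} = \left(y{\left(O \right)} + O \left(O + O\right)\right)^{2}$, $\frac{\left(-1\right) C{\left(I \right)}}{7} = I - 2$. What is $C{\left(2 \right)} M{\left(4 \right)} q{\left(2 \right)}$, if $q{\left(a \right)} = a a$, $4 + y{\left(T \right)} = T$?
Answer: $0$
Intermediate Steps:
$y{\left(T \right)} = -4 + T$
$q{\left(a \right)} = a^{2}$
$C{\left(I \right)} = 14 - 7 I$ ($C{\left(I \right)} = - 7 \left(I - 2\right) = - 7 \left(-2 + I\right) = 14 - 7 I$)
$M{\left(O \right)} = \frac{\left(-4 + O + 2 O^{2}\right)^{2}}{3}$ ($M{\left(O \right)} = \frac{\left(\left(-4 + O\right) + O \left(O + O\right)\right)^{2}}{3} = \frac{\left(\left(-4 + O\right) + O 2 O\right)^{2}}{3} = \frac{\left(\left(-4 + O\right) + 2 O^{2}\right)^{2}}{3} = \frac{\left(-4 + O + 2 O^{2}\right)^{2}}{3}$)
$C{\left(2 \right)} M{\left(4 \right)} q{\left(2 \right)} = \left(14 - 14\right) \frac{\left(-4 + 4 + 2 \cdot 4^{2}\right)^{2}}{3} \cdot 2^{2} = \left(14 - 14\right) \frac{\left(-4 + 4 + 2 \cdot 16\right)^{2}}{3} \cdot 4 = 0 \frac{\left(-4 + 4 + 32\right)^{2}}{3} \cdot 4 = 0 \frac{32^{2}}{3} \cdot 4 = 0 \cdot \frac{1}{3} \cdot 1024 \cdot 4 = 0 \cdot \frac{1024}{3} \cdot 4 = 0 \cdot 4 = 0$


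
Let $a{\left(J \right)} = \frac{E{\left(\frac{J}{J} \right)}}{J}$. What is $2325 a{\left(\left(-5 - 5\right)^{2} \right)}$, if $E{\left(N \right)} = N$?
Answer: $\frac{93}{4} \approx 23.25$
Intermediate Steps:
$a{\left(J \right)} = \frac{1}{J}$ ($a{\left(J \right)} = \frac{J \frac{1}{J}}{J} = 1 \frac{1}{J} = \frac{1}{J}$)
$2325 a{\left(\left(-5 - 5\right)^{2} \right)} = \frac{2325}{\left(-5 - 5\right)^{2}} = \frac{2325}{\left(-10\right)^{2}} = \frac{2325}{100} = 2325 \cdot \frac{1}{100} = \frac{93}{4}$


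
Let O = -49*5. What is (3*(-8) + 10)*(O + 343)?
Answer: -1372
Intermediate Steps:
O = -245
(3*(-8) + 10)*(O + 343) = (3*(-8) + 10)*(-245 + 343) = (-24 + 10)*98 = -14*98 = -1372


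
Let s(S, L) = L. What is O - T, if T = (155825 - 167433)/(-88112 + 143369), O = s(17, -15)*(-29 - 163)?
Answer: 159151768/55257 ≈ 2880.2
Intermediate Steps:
O = 2880 (O = -15*(-29 - 163) = -15*(-192) = 2880)
T = -11608/55257 ≈ -0.21007
O - T = 2880 - 1*(-11608/55257) = 2880 + 11608/55257 = 159151768/55257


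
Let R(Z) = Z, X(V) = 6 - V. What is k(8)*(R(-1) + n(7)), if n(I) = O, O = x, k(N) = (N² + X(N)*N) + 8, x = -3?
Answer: -224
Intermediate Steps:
k(N) = 8 + N² + N*(6 - N) (k(N) = (N² + (6 - N)*N) + 8 = (N² + N*(6 - N)) + 8 = 8 + N² + N*(6 - N))
O = -3
n(I) = -3
k(8)*(R(-1) + n(7)) = (8 + 6*8)*(-1 - 3) = (8 + 48)*(-4) = 56*(-4) = -224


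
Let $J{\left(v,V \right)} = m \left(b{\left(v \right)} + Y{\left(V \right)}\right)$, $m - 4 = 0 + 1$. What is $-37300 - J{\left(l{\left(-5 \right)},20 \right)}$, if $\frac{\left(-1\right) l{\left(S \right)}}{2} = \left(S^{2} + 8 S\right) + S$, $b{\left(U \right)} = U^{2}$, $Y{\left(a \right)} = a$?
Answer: $-45400$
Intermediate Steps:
$m = 5$ ($m = 4 + \left(0 + 1\right) = 4 + 1 = 5$)
$l{\left(S \right)} = - 18 S - 2 S^{2}$ ($l{\left(S \right)} = - 2 \left(\left(S^{2} + 8 S\right) + S\right) = - 2 \left(S^{2} + 9 S\right) = - 18 S - 2 S^{2}$)
$J{\left(v,V \right)} = 5 V + 5 v^{2}$ ($J{\left(v,V \right)} = 5 \left(v^{2} + V\right) = 5 \left(V + v^{2}\right) = 5 V + 5 v^{2}$)
$-37300 - J{\left(l{\left(-5 \right)},20 \right)} = -37300 - \left(5 \cdot 20 + 5 \left(\left(-2\right) \left(-5\right) \left(9 - 5\right)\right)^{2}\right) = -37300 - \left(100 + 5 \left(\left(-2\right) \left(-5\right) 4\right)^{2}\right) = -37300 - \left(100 + 5 \cdot 40^{2}\right) = -37300 - \left(100 + 5 \cdot 1600\right) = -37300 - \left(100 + 8000\right) = -37300 - 8100 = -45400$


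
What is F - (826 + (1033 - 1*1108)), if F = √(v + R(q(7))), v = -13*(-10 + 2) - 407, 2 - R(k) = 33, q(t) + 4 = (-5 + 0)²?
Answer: -751 + I*√334 ≈ -751.0 + 18.276*I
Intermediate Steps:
q(t) = 21 (q(t) = -4 + (-5 + 0)² = -4 + (-5)² = -4 + 25 = 21)
R(k) = -31 (R(k) = 2 - 1*33 = 2 - 33 = -31)
v = -303 (v = -13*(-8) - 407 = 104 - 407 = -303)
F = I*√334 (F = √(-303 - 31) = √(-334) = I*√334 ≈ 18.276*I)
F - (826 + (1033 - 1*1108)) = I*√334 - (826 + (1033 - 1*1108)) = I*√334 - (826 + (1033 - 1108)) = I*√334 - (826 - 75) = I*√334 - 1*751 = I*√334 - 751 = -751 + I*√334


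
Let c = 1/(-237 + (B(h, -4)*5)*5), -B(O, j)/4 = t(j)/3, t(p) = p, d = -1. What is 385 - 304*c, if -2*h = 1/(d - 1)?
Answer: 120647/311 ≈ 387.93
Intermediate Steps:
h = 1/4 (h = -1/(2*(-1 - 1)) = -1/2/(-2) = -1/2*(-1/2) = 1/4 ≈ 0.25000)
B(O, j) = -4*j/3
c = -3/311 (c = 1/(-237 + (-4/3*(-4)*5)*5) = 1/(-237 + ((16/3)*5)*5) = 1/(-237 + (80/3)*5) = 1/(-237 + 400/3) = 1/(-311/3) = -3/311 ≈ -0.0096463)
385 - 304*c = 385 - 304*(-3/311) = 385 + 912/311 = 120647/311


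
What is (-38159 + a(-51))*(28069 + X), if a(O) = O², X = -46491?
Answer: 655049476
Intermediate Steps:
(-38159 + a(-51))*(28069 + X) = (-38159 + (-51)²)*(28069 - 46491) = (-38159 + 2601)*(-18422) = -35558*(-18422) = 655049476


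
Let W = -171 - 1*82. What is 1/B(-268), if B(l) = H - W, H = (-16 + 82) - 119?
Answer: 1/200 ≈ 0.0050000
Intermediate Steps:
W = -253 (W = -171 - 82 = -253)
H = -53 (H = 66 - 119 = -53)
B(l) = 200 (B(l) = -53 - 1*(-253) = -53 + 253 = 200)
1/B(-268) = 1/200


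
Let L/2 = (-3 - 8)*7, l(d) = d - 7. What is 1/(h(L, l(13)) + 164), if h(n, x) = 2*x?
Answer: 1/176 ≈ 0.0056818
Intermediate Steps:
l(d) = -7 + d
L = -154 (L = 2*((-3 - 8)*7) = 2*(-11*7) = 2*(-77) = -154)
1/(h(L, l(13)) + 164) = 1/(2*(-7 + 13) + 164) = 1/(2*6 + 164) = 1/(12 + 164) = 1/176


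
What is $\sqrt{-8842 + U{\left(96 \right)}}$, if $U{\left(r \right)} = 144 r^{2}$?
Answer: $\sqrt{1318262} \approx 1148.2$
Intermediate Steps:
$\sqrt{-8842 + U{\left(96 \right)}} = \sqrt{-8842 + 144 \cdot 96^{2}} = \sqrt{-8842 + 144 \cdot 9216} = \sqrt{-8842 + 1327104} = \sqrt{1318262}$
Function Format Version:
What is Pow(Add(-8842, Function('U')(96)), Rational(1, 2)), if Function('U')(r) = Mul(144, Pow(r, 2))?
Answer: Pow(1318262, Rational(1, 2)) ≈ 1148.2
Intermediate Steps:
Pow(Add(-8842, Function('U')(96)), Rational(1, 2)) = Pow(Add(-8842, Mul(144, Pow(96, 2))), Rational(1, 2)) = Pow(Add(-8842, Mul(144, 9216)), Rational(1, 2)) = Pow(Add(-8842, 1327104), Rational(1, 2)) = Pow(1318262, Rational(1, 2))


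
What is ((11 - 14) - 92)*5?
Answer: -475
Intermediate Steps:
((11 - 14) - 92)*5 = (-3 - 92)*5 = -95*5 = -475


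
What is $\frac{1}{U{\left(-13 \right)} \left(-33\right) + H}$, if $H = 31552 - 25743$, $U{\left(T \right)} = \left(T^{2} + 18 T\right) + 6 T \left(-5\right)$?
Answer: $- \frac{1}{4916} \approx -0.00020342$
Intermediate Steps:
$U{\left(T \right)} = T^{2} - 12 T$ ($U{\left(T \right)} = \left(T^{2} + 18 T\right) - 30 T = T^{2} - 12 T$)
$H = 5809$
$\frac{1}{U{\left(-13 \right)} \left(-33\right) + H} = \frac{1}{- 13 \left(-12 - 13\right) \left(-33\right) + 5809} = \frac{1}{\left(-13\right) \left(-25\right) \left(-33\right) + 5809} = \frac{1}{325 \left(-33\right) + 5809} = \frac{1}{-10725 + 5809} = \frac{1}{-4916} = - \frac{1}{4916}$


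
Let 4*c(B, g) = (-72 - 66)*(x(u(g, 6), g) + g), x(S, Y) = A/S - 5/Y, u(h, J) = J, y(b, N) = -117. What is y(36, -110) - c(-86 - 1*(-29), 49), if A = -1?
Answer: 306589/196 ≈ 1564.2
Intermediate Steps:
x(S, Y) = -1/S - 5/Y
c(B, g) = 23/4 - 69*g/2 + 345/(2*g) (c(B, g) = ((-72 - 66)*((-1/6 - 5/g) + g))/4 = (-138*((-1*⅙ - 5/g) + g))/4 = (-138*((-⅙ - 5/g) + g))/4 = (-138*(-⅙ + g - 5/g))/4 = (23 - 138*g + 690/g)/4 = 23/4 - 69*g/2 + 345/(2*g))
y(36, -110) - c(-86 - 1*(-29), 49) = -117 - 23*(30 + 49 - 6*49²)/(4*49) = -117 - 23*(30 + 49 - 6*2401)/(4*49) = -117 - 23*(30 + 49 - 14406)/(4*49) = -117 - 23*(-14327)/(4*49) = -117 - 1*(-329521/196) = -117 + 329521/196 = 306589/196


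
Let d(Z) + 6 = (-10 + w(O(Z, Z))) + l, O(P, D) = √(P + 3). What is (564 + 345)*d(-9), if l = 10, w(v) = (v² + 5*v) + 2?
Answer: -9090 + 4545*I*√6 ≈ -9090.0 + 11133.0*I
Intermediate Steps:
O(P, D) = √(3 + P)
w(v) = 2 + v² + 5*v
d(Z) = -1 + Z + 5*√(3 + Z) (d(Z) = -6 + ((-10 + (2 + (√(3 + Z))² + 5*√(3 + Z))) + 10) = -6 + ((-10 + (2 + (3 + Z) + 5*√(3 + Z))) + 10) = -6 + ((-10 + (5 + Z + 5*√(3 + Z))) + 10) = -6 + ((-5 + Z + 5*√(3 + Z)) + 10) = -6 + (5 + Z + 5*√(3 + Z)) = -1 + Z + 5*√(3 + Z))
(564 + 345)*d(-9) = (564 + 345)*(-1 - 9 + 5*√(3 - 9)) = 909*(-1 - 9 + 5*√(-6)) = 909*(-1 - 9 + 5*(I*√6)) = 909*(-1 - 9 + 5*I*√6) = 909*(-10 + 5*I*√6) = -9090 + 4545*I*√6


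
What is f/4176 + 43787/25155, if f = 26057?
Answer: 93146483/11671920 ≈ 7.9804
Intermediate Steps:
f/4176 + 43787/25155 = 26057/4176 + 43787/25155 = 93146483/11671920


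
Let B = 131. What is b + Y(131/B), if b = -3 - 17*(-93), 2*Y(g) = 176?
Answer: 1666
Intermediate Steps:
Y(g) = 88 (Y(g) = (½)*176 = 88)
b = 1578 (b = -3 + 1581 = 1578)
b + Y(131/B) = 1578 + 88 = 1666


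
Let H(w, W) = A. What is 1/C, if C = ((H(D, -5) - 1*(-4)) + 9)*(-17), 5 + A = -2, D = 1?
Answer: -1/102 ≈ -0.0098039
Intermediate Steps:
A = -7 (A = -5 - 2 = -7)
H(w, W) = -7
C = -102 (C = ((-7 - 1*(-4)) + 9)*(-17) = ((-7 + 4) + 9)*(-17) = (-3 + 9)*(-17) = 6*(-17) = -102)
1/C = 1/(-102) = -1/102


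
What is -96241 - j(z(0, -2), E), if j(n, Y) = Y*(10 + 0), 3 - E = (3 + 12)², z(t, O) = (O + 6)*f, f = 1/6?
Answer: -94021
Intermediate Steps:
f = ⅙ ≈ 0.16667
z(t, O) = 1 + O/6 (z(t, O) = (O + 6)*(⅙) = (6 + O)*(⅙) = 1 + O/6)
E = -222 (E = 3 - (3 + 12)² = 3 - 1*15² = 3 - 1*225 = 3 - 225 = -222)
j(n, Y) = 10*Y (j(n, Y) = Y*10 = 10*Y)
-96241 - j(z(0, -2), E) = -96241 - 10*(-222) = -96241 - 1*(-2220) = -96241 + 2220 = -94021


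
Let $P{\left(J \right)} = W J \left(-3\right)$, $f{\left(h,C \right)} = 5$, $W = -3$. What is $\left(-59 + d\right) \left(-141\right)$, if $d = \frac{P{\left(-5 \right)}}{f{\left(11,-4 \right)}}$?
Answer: $9588$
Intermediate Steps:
$P{\left(J \right)} = 9 J$ ($P{\left(J \right)} = - 3 J \left(-3\right) = 9 J$)
$d = -9$ ($d = \frac{9 \left(-5\right)}{5} = \left(-45\right) \frac{1}{5} = -9$)
$\left(-59 + d\right) \left(-141\right) = \left(-59 - 9\right) \left(-141\right) = \left(-68\right) \left(-141\right) = 9588$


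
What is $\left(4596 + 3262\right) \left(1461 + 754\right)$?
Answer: $17405470$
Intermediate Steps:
$\left(4596 + 3262\right) \left(1461 + 754\right) = 7858 \cdot 2215 = 17405470$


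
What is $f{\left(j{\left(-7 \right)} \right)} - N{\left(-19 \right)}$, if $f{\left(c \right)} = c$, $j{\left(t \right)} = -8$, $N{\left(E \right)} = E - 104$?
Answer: $115$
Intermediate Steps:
$N{\left(E \right)} = -104 + E$
$f{\left(j{\left(-7 \right)} \right)} - N{\left(-19 \right)} = -8 - \left(-104 - 19\right) = -8 - -123 = -8 + 123 = 115$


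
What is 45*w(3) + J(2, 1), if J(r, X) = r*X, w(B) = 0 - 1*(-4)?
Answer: 182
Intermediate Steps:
w(B) = 4 (w(B) = 0 + 4 = 4)
J(r, X) = X*r
45*w(3) + J(2, 1) = 45*4 + 1*2 = 180 + 2 = 182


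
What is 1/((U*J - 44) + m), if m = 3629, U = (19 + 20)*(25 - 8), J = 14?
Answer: 1/12867 ≈ 7.7718e-5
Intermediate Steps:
U = 663 (U = 39*17 = 663)
1/((U*J - 44) + m) = 1/((663*14 - 44) + 3629) = 1/((9282 - 44) + 3629) = 1/(9238 + 3629) = 1/12867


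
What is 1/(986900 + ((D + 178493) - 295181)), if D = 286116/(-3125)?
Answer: 3125/2719126384 ≈ 1.1493e-6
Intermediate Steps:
D = -286116/3125 (D = 286116*(-1/3125) = -286116/3125 ≈ -91.557)
1/(986900 + ((D + 178493) - 295181)) = 1/(986900 + ((-286116/3125 + 178493) - 295181)) = 1/(986900 + (557504509/3125 - 295181)) = 1/(986900 - 364936116/3125) = 1/(2719126384/3125) = 3125/2719126384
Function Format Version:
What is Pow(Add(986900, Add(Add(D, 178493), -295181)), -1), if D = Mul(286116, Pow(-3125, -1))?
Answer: Rational(3125, 2719126384) ≈ 1.1493e-6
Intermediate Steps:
D = Rational(-286116, 3125) (D = Mul(286116, Rational(-1, 3125)) = Rational(-286116, 3125) ≈ -91.557)
Pow(Add(986900, Add(Add(D, 178493), -295181)), -1) = Pow(Add(986900, Add(Add(Rational(-286116, 3125), 178493), -295181)), -1) = Pow(Add(986900, Add(Rational(557504509, 3125), -295181)), -1) = Pow(Add(986900, Rational(-364936116, 3125)), -1) = Pow(Rational(2719126384, 3125), -1) = Rational(3125, 2719126384)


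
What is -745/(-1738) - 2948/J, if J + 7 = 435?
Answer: -1201191/185966 ≈ -6.4592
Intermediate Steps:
J = 428 (J = -7 + 435 = 428)
-745/(-1738) - 2948/J = -745/(-1738) - 2948/428 = -745*(-1/1738) - 2948*1/428 = 745/1738 - 737/107 = -1201191/185966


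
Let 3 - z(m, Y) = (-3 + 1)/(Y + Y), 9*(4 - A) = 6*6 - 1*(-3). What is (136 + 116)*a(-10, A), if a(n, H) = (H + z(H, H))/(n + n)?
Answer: 21/5 ≈ 4.2000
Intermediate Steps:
A = -1/3 (A = 4 - (6*6 - 1*(-3))/9 = 4 - (36 + 3)/9 = 4 - 1/9*39 = 4 - 13/3 = -1/3 ≈ -0.33333)
z(m, Y) = 3 + 1/Y (z(m, Y) = 3 - (-3 + 1)/(Y + Y) = 3 - (-2)/(2*Y) = 3 - (-2)*1/(2*Y) = 3 - (-1)/Y = 3 + 1/Y)
a(n, H) = (3 + H + 1/H)/(2*n) (a(n, H) = (H + (3 + 1/H))/(n + n) = (3 + H + 1/H)/((2*n)) = (3 + H + 1/H)*(1/(2*n)) = (3 + H + 1/H)/(2*n))
(136 + 116)*a(-10, A) = (136 + 116)*((1/2)*(1 + (-1/3)**2 + 3*(-1/3))/(-1/3*(-10))) = 252*((1/2)*(-3)*(-1/10)*(1 + 1/9 - 1)) = 252*((1/2)*(-3)*(-1/10)*(1/9)) = 252*(1/60) = 21/5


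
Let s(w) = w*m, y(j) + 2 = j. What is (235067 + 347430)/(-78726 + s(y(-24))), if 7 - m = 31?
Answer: -582497/78102 ≈ -7.4582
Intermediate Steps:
m = -24 (m = 7 - 1*31 = 7 - 31 = -24)
y(j) = -2 + j
s(w) = -24*w (s(w) = w*(-24) = -24*w)
(235067 + 347430)/(-78726 + s(y(-24))) = (235067 + 347430)/(-78726 - 24*(-2 - 24)) = 582497/(-78726 - 24*(-26)) = 582497/(-78726 + 624) = 582497/(-78102) = 582497*(-1/78102) = -582497/78102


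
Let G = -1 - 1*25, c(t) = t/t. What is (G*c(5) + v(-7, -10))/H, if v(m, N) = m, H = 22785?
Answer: -11/7595 ≈ -0.0014483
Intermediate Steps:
c(t) = 1
G = -26 (G = -1 - 25 = -26)
(G*c(5) + v(-7, -10))/H = (-26*1 - 7)/22785 = (-26 - 7)*(1/22785) = -33*1/22785 = -11/7595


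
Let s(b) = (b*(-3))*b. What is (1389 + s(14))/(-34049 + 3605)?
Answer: -267/10148 ≈ -0.026311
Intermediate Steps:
s(b) = -3*b² (s(b) = (-3*b)*b = -3*b²)
(1389 + s(14))/(-34049 + 3605) = (1389 - 3*14²)/(-34049 + 3605) = (1389 - 3*196)/(-30444) = (1389 - 588)*(-1/30444) = 801*(-1/30444) = -267/10148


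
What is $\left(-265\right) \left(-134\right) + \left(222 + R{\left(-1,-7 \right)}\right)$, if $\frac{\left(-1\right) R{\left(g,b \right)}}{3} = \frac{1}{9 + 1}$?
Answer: $\frac{357317}{10} \approx 35732.0$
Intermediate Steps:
$R{\left(g,b \right)} = - \frac{3}{10}$ ($R{\left(g,b \right)} = - \frac{3}{9 + 1} = - \frac{3}{10}$)
$\left(-265\right) \left(-134\right) + \left(222 + R{\left(-1,-7 \right)}\right) = \left(-265\right) \left(-134\right) + \left(222 - \frac{3}{10}\right) = 35510 + \frac{2217}{10} = \frac{357317}{10}$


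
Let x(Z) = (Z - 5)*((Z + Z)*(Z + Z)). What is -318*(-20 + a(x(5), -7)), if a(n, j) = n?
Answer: 6360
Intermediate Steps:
x(Z) = 4*Z²*(-5 + Z) (x(Z) = (-5 + Z)*((2*Z)*(2*Z)) = (-5 + Z)*(4*Z²) = 4*Z²*(-5 + Z))
-318*(-20 + a(x(5), -7)) = -318*(-20 + 4*5²*(-5 + 5)) = -318*(-20 + 4*25*0) = -318*(-20 + 0) = -318*(-20) = 6360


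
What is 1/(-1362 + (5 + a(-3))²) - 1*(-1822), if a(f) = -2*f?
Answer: 2261101/1241 ≈ 1822.0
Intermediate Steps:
1/(-1362 + (5 + a(-3))²) - 1*(-1822) = 1/(-1362 + (5 - 2*(-3))²) - 1*(-1822) = 1/(-1362 + (5 + 6)²) + 1822 = 1/(-1362 + 11²) + 1822 = 1/(-1362 + 121) + 1822 = 1/(-1241) + 1822 = -1/1241 + 1822 = 2261101/1241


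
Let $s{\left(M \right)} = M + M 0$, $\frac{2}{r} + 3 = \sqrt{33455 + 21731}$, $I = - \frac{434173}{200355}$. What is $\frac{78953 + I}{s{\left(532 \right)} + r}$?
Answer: $\frac{23216497996863607}{156441407763897} - \frac{7909097071 \sqrt{55186}}{782207038819485} \approx 148.4$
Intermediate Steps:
$I = - \frac{434173}{200355}$ ($I = \left(-434173\right) \frac{1}{200355} = - \frac{434173}{200355} \approx -2.167$)
$r = \frac{2}{-3 + \sqrt{55186}}$ ($r = \frac{2}{-3 + \sqrt{33455 + 21731}} = \frac{2}{-3 + \sqrt{55186}} \approx 0.0086238$)
$s{\left(M \right)} = M$ ($s{\left(M \right)} = M + 0 = M$)
$\frac{78953 + I}{s{\left(532 \right)} + r} = \frac{78953 - \frac{434173}{200355}}{532 + \left(\frac{6}{55177} + \frac{2 \sqrt{55186}}{55177}\right)} = \frac{15818194142}{200355 \left(\frac{29354170}{55177} + \frac{2 \sqrt{55186}}{55177}\right)}$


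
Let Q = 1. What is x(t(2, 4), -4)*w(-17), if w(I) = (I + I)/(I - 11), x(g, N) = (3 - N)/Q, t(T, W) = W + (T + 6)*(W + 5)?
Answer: 17/2 ≈ 8.5000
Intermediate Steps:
t(T, W) = W + (5 + W)*(6 + T) (t(T, W) = W + (6 + T)*(5 + W) = W + (5 + W)*(6 + T))
x(g, N) = 3 - N (x(g, N) = (3 - N)/1 = (3 - N)*1 = 3 - N)
w(I) = 2*I/(-11 + I) (w(I) = (2*I)/(-11 + I) = 2*I/(-11 + I))
x(t(2, 4), -4)*w(-17) = (3 - 1*(-4))*(2*(-17)/(-11 - 17)) = (3 + 4)*(2*(-17)/(-28)) = 7*(2*(-17)*(-1/28)) = 7*(17/14) = 17/2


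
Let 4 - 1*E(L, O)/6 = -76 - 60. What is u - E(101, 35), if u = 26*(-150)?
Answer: -4740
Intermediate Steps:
E(L, O) = 840 (E(L, O) = 24 - 6*(-76 - 60) = 24 - 6*(-136) = 24 + 816 = 840)
u = -3900
u - E(101, 35) = -3900 - 1*840 = -3900 - 840 = -4740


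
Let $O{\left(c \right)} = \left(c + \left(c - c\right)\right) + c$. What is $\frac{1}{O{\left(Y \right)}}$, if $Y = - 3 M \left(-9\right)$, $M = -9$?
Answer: $- \frac{1}{486} \approx -0.0020576$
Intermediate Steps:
$Y = -243$ ($Y = \left(-3\right) \left(-9\right) \left(-9\right) = 27 \left(-9\right) = -243$)
$O{\left(c \right)} = 2 c$ ($O{\left(c \right)} = \left(c + 0\right) + c = c + c = 2 c$)
$\frac{1}{O{\left(Y \right)}} = \frac{1}{2 \left(-243\right)} = \frac{1}{-486} = - \frac{1}{486}$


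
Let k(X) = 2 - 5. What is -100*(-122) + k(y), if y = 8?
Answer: 12197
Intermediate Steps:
k(X) = -3
-100*(-122) + k(y) = -100*(-122) - 3 = 12200 - 3 = 12197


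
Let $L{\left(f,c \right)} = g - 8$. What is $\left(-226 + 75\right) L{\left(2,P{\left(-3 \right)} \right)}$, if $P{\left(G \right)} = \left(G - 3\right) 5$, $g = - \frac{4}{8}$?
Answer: $\frac{2567}{2} \approx 1283.5$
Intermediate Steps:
$g = - \frac{1}{2}$ ($g = \left(-4\right) \frac{1}{8} = - \frac{1}{2} \approx -0.5$)
$P{\left(G \right)} = -15 + 5 G$ ($P{\left(G \right)} = \left(-3 + G\right) 5 = -15 + 5 G$)
$L{\left(f,c \right)} = - \frac{17}{2}$ ($L{\left(f,c \right)} = - \frac{1}{2} - 8 = - \frac{17}{2}$)
$\left(-226 + 75\right) L{\left(2,P{\left(-3 \right)} \right)} = \left(-226 + 75\right) \left(- \frac{17}{2}\right) = \left(-151\right) \left(- \frac{17}{2}\right) = \frac{2567}{2}$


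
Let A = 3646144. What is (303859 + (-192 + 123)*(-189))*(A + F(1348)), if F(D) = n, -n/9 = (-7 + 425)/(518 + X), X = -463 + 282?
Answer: 389389850145400/337 ≈ 1.1555e+12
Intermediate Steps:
X = -181
n = -3762/337 (n = -9*(-7 + 425)/(518 - 181) = -3762/337 ≈ -11.163)
F(D) = -3762/337
(303859 + (-192 + 123)*(-189))*(A + F(1348)) = (303859 + (-192 + 123)*(-189))*(3646144 - 3762/337) = (303859 - 69*(-189))*(1228746766/337) = (303859 + 13041)*(1228746766/337) = 316900*(1228746766/337) = 389389850145400/337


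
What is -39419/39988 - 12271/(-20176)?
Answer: -5858173/15515344 ≈ -0.37757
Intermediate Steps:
-39419/39988 - 12271/(-20176) = -39419*1/39988 - 12271*(-1/20176) = -39419/39988 + 12271/20176 = -5858173/15515344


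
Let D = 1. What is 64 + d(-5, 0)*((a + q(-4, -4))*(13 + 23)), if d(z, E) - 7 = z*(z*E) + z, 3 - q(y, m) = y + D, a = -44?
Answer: -2672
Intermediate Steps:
q(y, m) = 2 - y (q(y, m) = 3 - (y + 1) = 3 - (1 + y) = 3 + (-1 - y) = 2 - y)
d(z, E) = 7 + z + E*z**2 (d(z, E) = 7 + (z*(z*E) + z) = 7 + (z*(E*z) + z) = 7 + (E*z**2 + z) = 7 + (z + E*z**2) = 7 + z + E*z**2)
64 + d(-5, 0)*((a + q(-4, -4))*(13 + 23)) = 64 + (7 - 5 + 0*(-5)**2)*((-44 + (2 - 1*(-4)))*(13 + 23)) = 64 + (7 - 5 + 0*25)*((-44 + (2 + 4))*36) = 64 + (7 - 5 + 0)*((-44 + 6)*36) = 64 + 2*(-38*36) = 64 + 2*(-1368) = 64 - 2736 = -2672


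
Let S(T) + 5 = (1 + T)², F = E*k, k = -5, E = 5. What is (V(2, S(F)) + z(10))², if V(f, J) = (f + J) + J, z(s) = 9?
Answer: 1329409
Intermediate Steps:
F = -25 (F = 5*(-5) = -25)
S(T) = -5 + (1 + T)²
V(f, J) = f + 2*J (V(f, J) = (J + f) + J = f + 2*J)
(V(2, S(F)) + z(10))² = ((2 + 2*(-5 + (1 - 25)²)) + 9)² = ((2 + 2*(-5 + (-24)²)) + 9)² = ((2 + 2*(-5 + 576)) + 9)² = ((2 + 2*571) + 9)² = ((2 + 1142) + 9)² = (1144 + 9)² = 1153² = 1329409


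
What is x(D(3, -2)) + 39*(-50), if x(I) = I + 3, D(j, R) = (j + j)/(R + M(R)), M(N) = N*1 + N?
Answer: -1948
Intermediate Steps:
M(N) = 2*N (M(N) = N + N = 2*N)
D(j, R) = 2*j/(3*R) (D(j, R) = (j + j)/(R + 2*R) = (2*j)/((3*R)) = (2*j)*(1/(3*R)) = 2*j/(3*R))
x(I) = 3 + I
x(D(3, -2)) + 39*(-50) = (3 + (⅔)*3/(-2)) + 39*(-50) = (3 + (⅔)*3*(-½)) - 1950 = (3 - 1) - 1950 = 2 - 1950 = -1948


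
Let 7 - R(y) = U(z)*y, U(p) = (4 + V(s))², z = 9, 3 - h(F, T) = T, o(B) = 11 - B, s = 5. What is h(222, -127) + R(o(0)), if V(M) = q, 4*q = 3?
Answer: -1779/16 ≈ -111.19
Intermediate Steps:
q = ¾ (q = (¼)*3 = ¾ ≈ 0.75000)
V(M) = ¾
h(F, T) = 3 - T
U(p) = 361/16 (U(p) = (4 + ¾)² = (19/4)² = 361/16)
R(y) = 7 - 361*y/16
h(222, -127) + R(o(0)) = (3 - 1*(-127)) + (7 - 361*(11 - 1*0)/16) = (3 + 127) + (7 - 361*(11 + 0)/16) = 130 + (7 - 361/16*11) = 130 + (7 - 3971/16) = 130 - 3859/16 = -1779/16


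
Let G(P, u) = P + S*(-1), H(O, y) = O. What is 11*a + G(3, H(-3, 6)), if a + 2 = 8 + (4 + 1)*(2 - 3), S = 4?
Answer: 10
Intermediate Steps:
G(P, u) = -4 + P (G(P, u) = P + 4*(-1) = P - 4 = -4 + P)
a = 1 (a = -2 + (8 + (4 + 1)*(2 - 3)) = -2 + (8 + 5*(-1)) = -2 + (8 - 5) = -2 + 3 = 1)
11*a + G(3, H(-3, 6)) = 11*1 + (-4 + 3) = 11 - 1 = 10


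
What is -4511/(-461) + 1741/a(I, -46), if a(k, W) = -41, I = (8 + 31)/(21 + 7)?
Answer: -617650/18901 ≈ -32.678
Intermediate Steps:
I = 39/28 ≈ 1.3929
-4511/(-461) + 1741/a(I, -46) = -4511/(-461) + 1741/(-41) = -4511*(-1/461) + 1741*(-1/41) = 4511/461 - 1741/41 = -617650/18901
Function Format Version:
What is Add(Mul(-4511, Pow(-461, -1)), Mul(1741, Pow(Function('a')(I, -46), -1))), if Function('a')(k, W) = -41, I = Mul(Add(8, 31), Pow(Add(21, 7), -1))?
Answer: Rational(-617650, 18901) ≈ -32.678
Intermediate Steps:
I = Rational(39, 28) (I = Mul(39, Pow(28, -1)) = Mul(39, Rational(1, 28)) = Rational(39, 28) ≈ 1.3929)
Add(Mul(-4511, Pow(-461, -1)), Mul(1741, Pow(Function('a')(I, -46), -1))) = Add(Mul(-4511, Pow(-461, -1)), Mul(1741, Pow(-41, -1))) = Add(Mul(-4511, Rational(-1, 461)), Mul(1741, Rational(-1, 41))) = Add(Rational(4511, 461), Rational(-1741, 41)) = Rational(-617650, 18901)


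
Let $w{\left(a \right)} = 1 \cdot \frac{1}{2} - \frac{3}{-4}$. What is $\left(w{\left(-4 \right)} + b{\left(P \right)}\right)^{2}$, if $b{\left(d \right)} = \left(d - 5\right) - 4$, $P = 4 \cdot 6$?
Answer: $\frac{4225}{16} \approx 264.06$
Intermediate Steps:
$P = 24$
$w{\left(a \right)} = \frac{5}{4}$ ($w{\left(a \right)} = 1 \cdot \frac{1}{2} - - \frac{3}{4} = \frac{1}{2} + \frac{3}{4} = \frac{5}{4}$)
$b{\left(d \right)} = -9 + d$ ($b{\left(d \right)} = \left(-5 + d\right) - 4 = -9 + d$)
$\left(w{\left(-4 \right)} + b{\left(P \right)}\right)^{2} = \left(\frac{5}{4} + \left(-9 + 24\right)\right)^{2} = \left(\frac{5}{4} + 15\right)^{2} = \left(\frac{65}{4}\right)^{2} = \frac{4225}{16}$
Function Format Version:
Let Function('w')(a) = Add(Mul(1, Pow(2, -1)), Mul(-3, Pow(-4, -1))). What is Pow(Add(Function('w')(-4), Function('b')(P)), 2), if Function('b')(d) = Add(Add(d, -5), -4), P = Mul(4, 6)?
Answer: Rational(4225, 16) ≈ 264.06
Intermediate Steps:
P = 24
Function('w')(a) = Rational(5, 4) (Function('w')(a) = Add(Mul(1, Rational(1, 2)), Mul(-3, Rational(-1, 4))) = Add(Rational(1, 2), Rational(3, 4)) = Rational(5, 4))
Function('b')(d) = Add(-9, d) (Function('b')(d) = Add(Add(-5, d), -4) = Add(-9, d))
Pow(Add(Function('w')(-4), Function('b')(P)), 2) = Pow(Add(Rational(5, 4), Add(-9, 24)), 2) = Pow(Add(Rational(5, 4), 15), 2) = Pow(Rational(65, 4), 2) = Rational(4225, 16)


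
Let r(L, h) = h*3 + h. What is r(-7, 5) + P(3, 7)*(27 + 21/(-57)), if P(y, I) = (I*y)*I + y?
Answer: 76280/19 ≈ 4014.7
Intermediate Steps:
P(y, I) = y + y*I**2 (P(y, I) = y*I**2 + y = y + y*I**2)
r(L, h) = 4*h (r(L, h) = 3*h + h = 4*h)
r(-7, 5) + P(3, 7)*(27 + 21/(-57)) = 4*5 + (3*(1 + 7**2))*(27 + 21/(-57)) = 20 + (3*(1 + 49))*(27 + 21*(-1/57)) = 20 + (3*50)*(27 - 7/19) = 20 + 150*(506/19) = 20 + 75900/19 = 76280/19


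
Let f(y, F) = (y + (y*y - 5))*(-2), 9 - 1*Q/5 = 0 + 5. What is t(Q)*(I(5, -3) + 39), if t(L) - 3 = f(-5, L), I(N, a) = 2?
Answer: -1107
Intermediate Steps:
Q = 20 (Q = 45 - 5*(0 + 5) = 45 - 5*5 = 45 - 25 = 20)
f(y, F) = 10 - 2*y - 2*y² (f(y, F) = (y + (y² - 5))*(-2) = (y + (-5 + y²))*(-2) = (-5 + y + y²)*(-2) = 10 - 2*y - 2*y²)
t(L) = -27 (t(L) = 3 + (10 - 2*(-5) - 2*(-5)²) = 3 + (10 + 10 - 2*25) = 3 + (10 + 10 - 50) = 3 - 30 = -27)
t(Q)*(I(5, -3) + 39) = -27*(2 + 39) = -27*41 = -1107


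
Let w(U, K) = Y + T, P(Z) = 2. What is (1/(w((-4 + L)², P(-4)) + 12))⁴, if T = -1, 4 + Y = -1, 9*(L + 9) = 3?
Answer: 1/1296 ≈ 0.00077160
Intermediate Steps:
L = -26/3 (L = -9 + (⅑)*3 = -9 + ⅓ = -26/3 ≈ -8.6667)
Y = -5 (Y = -4 - 1 = -5)
w(U, K) = -6 (w(U, K) = -5 - 1 = -6)
(1/(w((-4 + L)², P(-4)) + 12))⁴ = (1/(-6 + 12))⁴ = (1/6)⁴ = (⅙)⁴ = 1/1296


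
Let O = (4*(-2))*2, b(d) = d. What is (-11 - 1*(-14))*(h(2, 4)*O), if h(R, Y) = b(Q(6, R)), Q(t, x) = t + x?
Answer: -384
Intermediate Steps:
h(R, Y) = 6 + R
O = -16 (O = -8*2 = -16)
(-11 - 1*(-14))*(h(2, 4)*O) = (-11 - 1*(-14))*((6 + 2)*(-16)) = (-11 + 14)*(8*(-16)) = 3*(-128) = -384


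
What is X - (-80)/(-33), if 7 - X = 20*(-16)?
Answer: 10711/33 ≈ 324.58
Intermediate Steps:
X = 327 (X = 7 - 20*(-16) = 7 - 1*(-320) = 7 + 320 = 327)
X - (-80)/(-33) = 327 - (-80)/(-33) = 327 - (-80)*(-1)/33 = 327 - 1*80/33 = 327 - 80/33 = 10711/33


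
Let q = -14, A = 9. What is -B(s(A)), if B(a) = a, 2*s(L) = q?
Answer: 7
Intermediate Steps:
s(L) = -7 (s(L) = (½)*(-14) = -7)
-B(s(A)) = -1*(-7) = 7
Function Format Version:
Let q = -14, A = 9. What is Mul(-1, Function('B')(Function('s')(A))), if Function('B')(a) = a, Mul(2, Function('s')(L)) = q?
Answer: 7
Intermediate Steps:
Function('s')(L) = -7 (Function('s')(L) = Mul(Rational(1, 2), -14) = -7)
Mul(-1, Function('B')(Function('s')(A))) = Mul(-1, -7) = 7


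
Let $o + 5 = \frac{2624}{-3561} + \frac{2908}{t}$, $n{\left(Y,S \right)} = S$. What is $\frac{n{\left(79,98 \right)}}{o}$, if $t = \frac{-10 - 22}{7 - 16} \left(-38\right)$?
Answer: $- \frac{106089312}{29510039} \approx -3.595$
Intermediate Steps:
$t = - \frac{1216}{9}$ ($t = - \frac{32}{-9} \left(-38\right) = \left(-32\right) \left(- \frac{1}{9}\right) \left(-38\right) = \frac{32}{9} \left(-38\right) = - \frac{1216}{9} \approx -135.11$)
$o = - \frac{29510039}{1082544}$ ($o = -5 + \left(\frac{2624}{-3561} + \frac{2908}{- \frac{1216}{9}}\right) = -5 + \left(2624 \left(- \frac{1}{3561}\right) + 2908 \left(- \frac{9}{1216}\right)\right) = -5 - \frac{24097319}{1082544} = - \frac{29510039}{1082544} \approx -27.26$)
$\frac{n{\left(79,98 \right)}}{o} = \frac{98}{- \frac{29510039}{1082544}} = 98 \left(- \frac{1082544}{29510039}\right) = - \frac{106089312}{29510039}$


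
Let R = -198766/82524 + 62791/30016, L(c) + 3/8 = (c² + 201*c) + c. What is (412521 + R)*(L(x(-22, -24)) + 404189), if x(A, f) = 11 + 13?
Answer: 36396054705338777251/215394816 ≈ 1.6897e+11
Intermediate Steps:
x(A, f) = 24
L(c) = -3/8 + c² + 202*c (L(c) = -3/8 + ((c² + 201*c) + c) = -3/8 + (c² + 202*c) = -3/8 + c² + 202*c)
R = -8526041/26924352 (R = -198766*1/82524 + 62791*(1/30016) = -4321/1794 + 62791/30016 = -8526041/26924352 ≈ -0.31667)
(412521 + R)*(L(x(-22, -24)) + 404189) = (412521 - 8526041/26924352)*((-3/8 + 24² + 202*24) + 404189) = 11106852085351*((-3/8 + 576 + 4848) + 404189)/26924352 = 11106852085351*(43389/8 + 404189)/26924352 = (11106852085351/26924352)*(3276901/8) = 36396054705338777251/215394816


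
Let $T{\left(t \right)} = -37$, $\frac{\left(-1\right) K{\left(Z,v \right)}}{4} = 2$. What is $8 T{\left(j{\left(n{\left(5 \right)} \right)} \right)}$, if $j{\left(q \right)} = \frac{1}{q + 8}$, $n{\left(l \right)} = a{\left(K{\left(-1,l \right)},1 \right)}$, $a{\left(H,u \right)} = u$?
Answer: $-296$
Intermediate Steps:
$K{\left(Z,v \right)} = -8$ ($K{\left(Z,v \right)} = \left(-4\right) 2 = -8$)
$n{\left(l \right)} = 1$
$j{\left(q \right)} = \frac{1}{8 + q}$
$8 T{\left(j{\left(n{\left(5 \right)} \right)} \right)} = 8 \left(-37\right) = -296$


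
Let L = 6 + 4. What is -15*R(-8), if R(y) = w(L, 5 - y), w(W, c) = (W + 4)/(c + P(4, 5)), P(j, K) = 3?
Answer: -105/8 ≈ -13.125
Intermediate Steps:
L = 10
w(W, c) = (4 + W)/(3 + c) (w(W, c) = (W + 4)/(c + 3) = (4 + W)/(3 + c))
R(y) = 14/(8 - y) (R(y) = (4 + 10)/(3 + (5 - y)) = 14/(8 - y))
-15*R(-8) = -(-210)/(-8 - 8) = -(-210)/(-16) = -(-210)*(-1)/16 = -15*7/8 = -105/8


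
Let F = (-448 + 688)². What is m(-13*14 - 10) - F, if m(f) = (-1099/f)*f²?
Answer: 153408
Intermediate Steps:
m(f) = -1099*f
F = 57600 (F = 240² = 57600)
m(-13*14 - 10) - F = -1099*(-13*14 - 10) - 1*57600 = -1099*(-182 - 10) - 57600 = -1099*(-192) - 57600 = 211008 - 57600 = 153408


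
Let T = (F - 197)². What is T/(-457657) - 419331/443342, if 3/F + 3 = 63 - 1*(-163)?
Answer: -611704954219963/593526057194878 ≈ -1.0306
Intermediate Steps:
F = 3/223 (F = 3/(-3 + (63 - 1*(-163))) = 3/(-3 + (63 + 163)) = 3/(-3 + 226) = 3/223 ≈ 0.013453)
T = 1929669184/49729 (T = (3/223 - 197)² = (-43928/223)² = 1929669184/49729 ≈ 38804.)
T/(-457657) - 419331/443342 = (1929669184/49729)/(-457657) - 419331/443342 = (1929669184/49729)*(-1/457657) - 419331*1/443342 = -113509952/1338754409 - 419331/443342 = -611704954219963/593526057194878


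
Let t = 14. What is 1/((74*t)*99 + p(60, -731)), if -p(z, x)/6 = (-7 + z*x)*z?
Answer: 1/15894684 ≈ 6.2914e-8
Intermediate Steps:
p(z, x) = -6*z*(-7 + x*z) (p(z, x) = -6*(-7 + z*x)*z = -6*(-7 + x*z)*z = -6*z*(-7 + x*z))
1/((74*t)*99 + p(60, -731)) = 1/((74*14)*99 + 6*60*(7 - 1*(-731)*60)) = 1/(1036*99 + 6*60*(7 + 43860)) = 1/(102564 + 6*60*43867) = 1/(102564 + 15792120) = 1/15894684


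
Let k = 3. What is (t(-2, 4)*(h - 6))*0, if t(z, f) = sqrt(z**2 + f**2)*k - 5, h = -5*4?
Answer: 0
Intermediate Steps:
h = -20
t(z, f) = -5 + 3*sqrt(f**2 + z**2) (t(z, f) = sqrt(z**2 + f**2)*3 - 5 = sqrt(f**2 + z**2)*3 - 5 = 3*sqrt(f**2 + z**2) - 5 = -5 + 3*sqrt(f**2 + z**2))
(t(-2, 4)*(h - 6))*0 = ((-5 + 3*sqrt(4**2 + (-2)**2))*(-20 - 6))*0 = ((-5 + 3*sqrt(16 + 4))*(-26))*0 = ((-5 + 3*sqrt(20))*(-26))*0 = ((-5 + 3*(2*sqrt(5)))*(-26))*0 = ((-5 + 6*sqrt(5))*(-26))*0 = (130 - 156*sqrt(5))*0 = 0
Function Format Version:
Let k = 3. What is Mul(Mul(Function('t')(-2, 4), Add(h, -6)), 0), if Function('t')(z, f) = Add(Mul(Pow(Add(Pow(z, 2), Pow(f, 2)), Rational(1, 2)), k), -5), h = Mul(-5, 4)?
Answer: 0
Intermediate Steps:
h = -20
Function('t')(z, f) = Add(-5, Mul(3, Pow(Add(Pow(f, 2), Pow(z, 2)), Rational(1, 2)))) (Function('t')(z, f) = Add(Mul(Pow(Add(Pow(z, 2), Pow(f, 2)), Rational(1, 2)), 3), -5) = Add(Mul(Pow(Add(Pow(f, 2), Pow(z, 2)), Rational(1, 2)), 3), -5) = Add(Mul(3, Pow(Add(Pow(f, 2), Pow(z, 2)), Rational(1, 2))), -5) = Add(-5, Mul(3, Pow(Add(Pow(f, 2), Pow(z, 2)), Rational(1, 2)))))
Mul(Mul(Function('t')(-2, 4), Add(h, -6)), 0) = Mul(Mul(Add(-5, Mul(3, Pow(Add(Pow(4, 2), Pow(-2, 2)), Rational(1, 2)))), Add(-20, -6)), 0) = Mul(Mul(Add(-5, Mul(3, Pow(Add(16, 4), Rational(1, 2)))), -26), 0) = Mul(Mul(Add(-5, Mul(3, Pow(20, Rational(1, 2)))), -26), 0) = Mul(Mul(Add(-5, Mul(3, Mul(2, Pow(5, Rational(1, 2))))), -26), 0) = Mul(Mul(Add(-5, Mul(6, Pow(5, Rational(1, 2)))), -26), 0) = Mul(Add(130, Mul(-156, Pow(5, Rational(1, 2)))), 0) = 0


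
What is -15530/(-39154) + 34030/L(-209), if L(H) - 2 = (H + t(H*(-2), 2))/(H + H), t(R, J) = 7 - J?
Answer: 13924094759/1018004 ≈ 13678.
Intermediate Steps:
L(H) = 2 + (5 + H)/(2*H) (L(H) = 2 + (H + (7 - 1*2))/(H + H) = 2 + (H + (7 - 2))/((2*H)) = 2 + (H + 5)*(1/(2*H)) = 2 + (5 + H)*(1/(2*H)) = 2 + (5 + H)/(2*H))
-15530/(-39154) + 34030/L(-209) = -15530/(-39154) + 34030/(((5/2)*(1 - 209)/(-209))) = -15530*(-1/39154) + 34030/(((5/2)*(-1/209)*(-208))) = 7765/19577 + 34030/(520/209) = 7765/19577 + 34030*(209/520) = 7765/19577 + 711227/52 = 13924094759/1018004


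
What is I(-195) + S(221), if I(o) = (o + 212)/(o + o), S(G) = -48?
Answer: -18737/390 ≈ -48.044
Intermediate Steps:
I(o) = (212 + o)/(2*o) (I(o) = (212 + o)/((2*o)) = (212 + o)*(1/(2*o)) = (212 + o)/(2*o))
I(-195) + S(221) = (½)*(212 - 195)/(-195) - 48 = (½)*(-1/195)*17 - 48 = -17/390 - 48 = -18737/390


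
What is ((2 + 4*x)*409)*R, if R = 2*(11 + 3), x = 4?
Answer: 206136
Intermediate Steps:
R = 28 (R = 2*14 = 28)
((2 + 4*x)*409)*R = ((2 + 4*4)*409)*28 = ((2 + 16)*409)*28 = (18*409)*28 = 7362*28 = 206136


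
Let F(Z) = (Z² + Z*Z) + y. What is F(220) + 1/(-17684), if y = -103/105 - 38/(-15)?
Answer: 179743058387/1856820 ≈ 96802.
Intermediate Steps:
y = 163/105 (y = -103*1/105 - 38*(-1/15) = -103/105 + 38/15 = 163/105 ≈ 1.5524)
F(Z) = 163/105 + 2*Z² (F(Z) = (Z² + Z*Z) + 163/105 = (Z² + Z²) + 163/105 = 2*Z² + 163/105 = 163/105 + 2*Z²)
F(220) + 1/(-17684) = (163/105 + 2*220²) + 1/(-17684) = (163/105 + 2*48400) - 1/17684 = (163/105 + 96800) - 1/17684 = 10164163/105 - 1/17684 = 179743058387/1856820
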